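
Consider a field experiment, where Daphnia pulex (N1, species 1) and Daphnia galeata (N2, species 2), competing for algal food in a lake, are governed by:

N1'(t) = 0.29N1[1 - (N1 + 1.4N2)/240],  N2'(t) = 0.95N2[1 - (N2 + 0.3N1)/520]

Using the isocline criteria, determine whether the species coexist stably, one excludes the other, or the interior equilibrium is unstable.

species 2 excludes species 1

Compare the nullcline intercepts: K1/α12 = 240/1.4 = 171 < K2 = 520; K2/α21 = 520/0.3 = 1730 > K1 = 240.
Since the inequalities point opposite ways, species 2 can invade but species 1 cannot.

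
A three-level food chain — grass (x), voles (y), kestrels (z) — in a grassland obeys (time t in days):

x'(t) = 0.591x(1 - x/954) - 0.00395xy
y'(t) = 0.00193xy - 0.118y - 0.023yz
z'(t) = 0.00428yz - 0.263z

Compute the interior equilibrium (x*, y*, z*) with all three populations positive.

x* ≈ 562, y* ≈ 61.4, z* ≈ 42

From dz/dt = 0: 0.00428y* = 0.263, so y* = 61.4.
From dx/dt = 0: 0.591(1 - x*/954) = 0.00395·61.4, giving x* = 954·(1 - 0.411) = 562.
From dy/dt = 0: 0.00193·562 - 0.118 = 0.023z*, so z* = 0.967/0.023 = 42.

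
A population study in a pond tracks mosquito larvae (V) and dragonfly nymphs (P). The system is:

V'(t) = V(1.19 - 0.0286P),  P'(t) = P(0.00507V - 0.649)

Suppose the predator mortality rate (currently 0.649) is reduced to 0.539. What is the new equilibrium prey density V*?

At the interior fixed point, setting dP/dt = 0 with P > 0 fixes V* = (predator death rate)/(VP coefficient) — independent of the other coefficients.
With the change, V* = 0.539/0.00507 = 106; it falls from 128.

V* ≈ 106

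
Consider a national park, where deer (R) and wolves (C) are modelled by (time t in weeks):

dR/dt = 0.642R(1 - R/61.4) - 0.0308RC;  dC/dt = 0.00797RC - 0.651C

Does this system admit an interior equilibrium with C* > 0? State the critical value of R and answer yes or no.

The predator equation gives dC/dt > 0 only when R > 0.651/0.00797 = 81.7.
Without the predator, R → K = 61.4. Since 61.4 < 81.7, the predator cannot invade.

Threshold R = 81.7; K < 81.7, so no, the predator goes extinct.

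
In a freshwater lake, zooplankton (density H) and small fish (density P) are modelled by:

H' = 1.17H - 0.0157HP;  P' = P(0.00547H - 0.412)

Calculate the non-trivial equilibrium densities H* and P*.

Set dP/dt = 0 with P > 0: 0.00547H - 0.412 = 0, so H* = 0.412/0.00547 = 75.3.
Set dH/dt = 0 with H > 0: 1.17 - 0.0157P = 0, so P* = 1.17/0.0157 = 74.5.

H* ≈ 75.3, P* ≈ 74.5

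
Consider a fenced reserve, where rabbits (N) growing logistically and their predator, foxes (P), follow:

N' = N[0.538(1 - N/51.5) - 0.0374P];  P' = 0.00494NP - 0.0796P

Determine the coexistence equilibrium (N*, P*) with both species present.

N* ≈ 16.1, P* ≈ 9.88

From dP/dt = 0 with P > 0: 0.00494N* = 0.0796, so N* = 16.1.
Substitute into dN/dt = 0: 0.538(1 - 16.1/51.5) = 0.0374P*.
The bracket is 0.687, giving P* = 0.37/0.0374 = 9.88.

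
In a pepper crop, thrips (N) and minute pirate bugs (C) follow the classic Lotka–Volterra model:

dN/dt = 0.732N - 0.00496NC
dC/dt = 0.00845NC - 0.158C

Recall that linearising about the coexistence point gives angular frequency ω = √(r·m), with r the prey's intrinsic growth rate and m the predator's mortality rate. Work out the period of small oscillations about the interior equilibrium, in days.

T ≈ 18.5 days

Here r = 0.732 and m = 0.158, so r·m = 0.116.
ω = √0.116 = 0.34 per day, hence T = 2π/ω ≈ 18.5 days.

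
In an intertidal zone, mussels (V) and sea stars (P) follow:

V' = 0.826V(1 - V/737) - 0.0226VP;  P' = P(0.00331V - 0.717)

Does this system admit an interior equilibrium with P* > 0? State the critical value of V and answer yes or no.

Threshold V = 217; K > 217, so yes, the predator persists.

The predator equation gives dP/dt > 0 only when V > 0.717/0.00331 = 217.
Without the predator, V → K = 737. Since 737 > 217, the predator can invade and persist.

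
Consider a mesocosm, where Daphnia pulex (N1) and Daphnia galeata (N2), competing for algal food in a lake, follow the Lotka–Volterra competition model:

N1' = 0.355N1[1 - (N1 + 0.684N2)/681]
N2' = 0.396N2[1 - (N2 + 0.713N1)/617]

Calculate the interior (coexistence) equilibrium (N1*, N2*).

N1* ≈ 506, N2* ≈ 257

Setting both brackets to zero gives the nullclines N1 + 0.684N2 = 681 and 0.713N1 + N2 = 617.
Substituting N2 = 617 - 0.713N1 into the first: N1(1 - 0.684·0.713) = 681 - 0.684·617.
So N1* = 259/0.512 = 506, and then N2* = 617 - 0.713·506 = 257.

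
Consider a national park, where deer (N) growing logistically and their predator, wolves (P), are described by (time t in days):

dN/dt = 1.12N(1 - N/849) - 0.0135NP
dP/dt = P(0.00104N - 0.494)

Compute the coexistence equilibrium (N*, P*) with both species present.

From dP/dt = 0 with P > 0: 0.00104N* = 0.494, so N* = 475.
Substitute into dN/dt = 0: 1.12(1 - 475/849) = 0.0135P*.
The bracket is 0.441, giving P* = 0.493/0.0135 = 36.5.

N* ≈ 475, P* ≈ 36.5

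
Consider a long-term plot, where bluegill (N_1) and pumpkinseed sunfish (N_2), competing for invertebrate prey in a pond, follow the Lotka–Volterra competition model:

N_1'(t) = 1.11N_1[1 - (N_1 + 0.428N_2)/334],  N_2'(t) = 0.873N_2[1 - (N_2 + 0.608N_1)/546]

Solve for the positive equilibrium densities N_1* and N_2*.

N_1* ≈ 136, N_2* ≈ 464

Setting both brackets to zero gives the nullclines N_1 + 0.428N_2 = 334 and 0.608N_1 + N_2 = 546.
Substituting N_2 = 546 - 0.608N_1 into the first: N_1(1 - 0.428·0.608) = 334 - 0.428·546.
So N_1* = 100/0.74 = 136, and then N_2* = 546 - 0.608·136 = 464.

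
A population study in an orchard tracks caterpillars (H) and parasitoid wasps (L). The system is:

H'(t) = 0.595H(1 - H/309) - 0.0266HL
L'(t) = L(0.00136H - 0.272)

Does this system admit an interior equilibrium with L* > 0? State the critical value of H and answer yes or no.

The predator equation gives dL/dt > 0 only when H > 0.272/0.00136 = 200.
Without the predator, H → K = 309. Since 309 > 200, the predator can invade and persist.

Threshold H = 200; K > 200, so yes, the predator persists.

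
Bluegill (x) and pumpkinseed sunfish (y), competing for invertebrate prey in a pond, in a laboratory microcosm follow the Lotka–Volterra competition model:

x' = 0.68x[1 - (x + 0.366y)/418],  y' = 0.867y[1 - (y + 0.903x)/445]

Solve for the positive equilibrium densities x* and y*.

x* ≈ 381, y* ≈ 101

Setting both brackets to zero gives the nullclines x + 0.366y = 418 and 0.903x + y = 445.
Substituting y = 445 - 0.903x into the first: x(1 - 0.366·0.903) = 418 - 0.366·445.
So x* = 255/0.67 = 381, and then y* = 445 - 0.903·381 = 101.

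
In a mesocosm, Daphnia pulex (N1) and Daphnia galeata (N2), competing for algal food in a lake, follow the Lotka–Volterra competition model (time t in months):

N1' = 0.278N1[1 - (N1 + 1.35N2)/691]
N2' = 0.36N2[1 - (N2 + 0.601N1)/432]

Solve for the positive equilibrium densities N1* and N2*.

N1* ≈ 571, N2* ≈ 88.6

Setting both brackets to zero gives the nullclines N1 + 1.35N2 = 691 and 0.601N1 + N2 = 432.
Substituting N2 = 432 - 0.601N1 into the first: N1(1 - 1.35·0.601) = 691 - 1.35·432.
So N1* = 108/0.189 = 571, and then N2* = 432 - 0.601·571 = 88.6.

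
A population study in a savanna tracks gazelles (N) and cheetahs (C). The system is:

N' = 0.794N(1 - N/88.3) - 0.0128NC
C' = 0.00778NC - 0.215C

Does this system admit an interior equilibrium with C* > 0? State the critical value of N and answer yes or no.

Threshold N = 27.6; K > 27.6, so yes, the predator persists.

The predator equation gives dC/dt > 0 only when N > 0.215/0.00778 = 27.6.
Without the predator, N → K = 88.3. Since 88.3 > 27.6, the predator can invade and persist.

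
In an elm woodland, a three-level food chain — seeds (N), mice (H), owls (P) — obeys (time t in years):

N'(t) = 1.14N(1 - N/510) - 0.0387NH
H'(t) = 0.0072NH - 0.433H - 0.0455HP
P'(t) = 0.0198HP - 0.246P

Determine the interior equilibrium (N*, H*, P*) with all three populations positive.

N* ≈ 295, H* ≈ 12.4, P* ≈ 37.1

From dP/dt = 0: 0.0198H* = 0.246, so H* = 12.4.
From dN/dt = 0: 1.14(1 - N*/510) = 0.0387·12.4, giving N* = 510·(1 - 0.422) = 295.
From dH/dt = 0: 0.0072·295 - 0.433 = 0.0455P*, so P* = 1.69/0.0455 = 37.1.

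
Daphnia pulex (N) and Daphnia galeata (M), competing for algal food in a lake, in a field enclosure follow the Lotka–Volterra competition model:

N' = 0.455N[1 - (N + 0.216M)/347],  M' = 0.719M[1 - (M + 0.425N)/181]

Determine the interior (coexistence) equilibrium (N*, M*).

N* ≈ 339, M* ≈ 36.9

Setting both brackets to zero gives the nullclines N + 0.216M = 347 and 0.425N + M = 181.
Substituting M = 181 - 0.425N into the first: N(1 - 0.216·0.425) = 347 - 0.216·181.
So N* = 308/0.908 = 339, and then M* = 181 - 0.425·339 = 36.9.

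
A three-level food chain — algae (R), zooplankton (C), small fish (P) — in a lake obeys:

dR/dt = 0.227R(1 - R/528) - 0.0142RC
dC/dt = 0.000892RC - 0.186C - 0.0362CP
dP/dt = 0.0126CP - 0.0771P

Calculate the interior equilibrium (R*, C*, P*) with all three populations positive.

R* ≈ 326, C* ≈ 6.12, P* ≈ 2.89

From dP/dt = 0: 0.0126C* = 0.0771, so C* = 6.12.
From dR/dt = 0: 0.227(1 - R*/528) = 0.0142·6.12, giving R* = 528·(1 - 0.383) = 326.
From dC/dt = 0: 0.000892·326 - 0.186 = 0.0362P*, so P* = 0.105/0.0362 = 2.89.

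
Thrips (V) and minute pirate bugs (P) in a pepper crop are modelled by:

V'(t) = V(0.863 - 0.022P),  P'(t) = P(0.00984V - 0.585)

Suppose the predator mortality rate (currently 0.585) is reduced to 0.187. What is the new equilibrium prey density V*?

V* ≈ 19

At the interior fixed point, setting dP/dt = 0 with P > 0 fixes V* = (predator death rate)/(VP coefficient) — independent of the other coefficients.
With the change, V* = 0.187/0.00984 = 19; it falls from 59.5.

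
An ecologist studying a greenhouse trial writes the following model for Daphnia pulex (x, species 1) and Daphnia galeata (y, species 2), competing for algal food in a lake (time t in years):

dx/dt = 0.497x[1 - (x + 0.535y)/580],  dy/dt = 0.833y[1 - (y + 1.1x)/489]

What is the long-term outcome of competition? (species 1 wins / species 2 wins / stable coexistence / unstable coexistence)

Compare the nullcline intercepts: K1/α12 = 580/0.535 = 1080 > K2 = 489; K2/α21 = 489/1.1 = 445 < K1 = 580.
Since the inequalities point opposite ways, species 1 can invade but species 2 cannot.

species 1 excludes species 2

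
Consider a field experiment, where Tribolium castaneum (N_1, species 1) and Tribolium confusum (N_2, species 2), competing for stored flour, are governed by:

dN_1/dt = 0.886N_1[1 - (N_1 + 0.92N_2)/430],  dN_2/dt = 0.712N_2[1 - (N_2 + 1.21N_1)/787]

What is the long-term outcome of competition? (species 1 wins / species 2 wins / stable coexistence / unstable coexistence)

species 2 excludes species 1

Compare the nullcline intercepts: K1/α12 = 430/0.92 = 467 < K2 = 787; K2/α21 = 787/1.21 = 650 > K1 = 430.
Since the inequalities point opposite ways, species 2 can invade but species 1 cannot.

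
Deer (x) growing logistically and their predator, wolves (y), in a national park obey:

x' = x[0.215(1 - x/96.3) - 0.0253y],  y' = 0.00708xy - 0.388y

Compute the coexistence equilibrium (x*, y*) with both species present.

From dy/dt = 0 with y > 0: 0.00708x* = 0.388, so x* = 54.8.
Substitute into dx/dt = 0: 0.215(1 - 54.8/96.3) = 0.0253y*.
The bracket is 0.431, giving y* = 0.0926/0.0253 = 3.66.

x* ≈ 54.8, y* ≈ 3.66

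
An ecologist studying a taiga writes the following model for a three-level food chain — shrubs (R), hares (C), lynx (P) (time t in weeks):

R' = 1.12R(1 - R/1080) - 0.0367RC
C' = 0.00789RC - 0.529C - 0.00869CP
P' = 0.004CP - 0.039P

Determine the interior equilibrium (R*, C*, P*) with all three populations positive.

From dP/dt = 0: 0.004C* = 0.039, so C* = 9.75.
From dR/dt = 0: 1.12(1 - R*/1080) = 0.0367·9.75, giving R* = 1080·(1 - 0.319) = 735.
From dC/dt = 0: 0.00789·735 - 0.529 = 0.00869P*, so P* = 5.27/0.00869 = 606.

R* ≈ 735, C* ≈ 9.75, P* ≈ 606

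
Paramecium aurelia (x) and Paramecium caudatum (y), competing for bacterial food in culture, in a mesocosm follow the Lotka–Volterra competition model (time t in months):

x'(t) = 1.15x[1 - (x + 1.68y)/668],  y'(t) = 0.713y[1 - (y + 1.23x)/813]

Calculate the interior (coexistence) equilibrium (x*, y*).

x* ≈ 654, y* ≈ 8.1

Setting both brackets to zero gives the nullclines x + 1.68y = 668 and 1.23x + y = 813.
Substituting y = 813 - 1.23x into the first: x(1 - 1.68·1.23) = 668 - 1.68·813.
So x* = -698/-1.07 = 654, and then y* = 813 - 1.23·654 = 8.1.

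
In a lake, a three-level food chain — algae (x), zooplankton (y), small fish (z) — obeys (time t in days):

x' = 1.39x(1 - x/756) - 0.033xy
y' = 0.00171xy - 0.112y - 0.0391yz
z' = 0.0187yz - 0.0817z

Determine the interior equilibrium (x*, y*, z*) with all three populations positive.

x* ≈ 678, y* ≈ 4.37, z* ≈ 26.8

From dz/dt = 0: 0.0187y* = 0.0817, so y* = 4.37.
From dx/dt = 0: 1.39(1 - x*/756) = 0.033·4.37, giving x* = 756·(1 - 0.104) = 678.
From dy/dt = 0: 0.00171·678 - 0.112 = 0.0391z*, so z* = 1.05/0.0391 = 26.8.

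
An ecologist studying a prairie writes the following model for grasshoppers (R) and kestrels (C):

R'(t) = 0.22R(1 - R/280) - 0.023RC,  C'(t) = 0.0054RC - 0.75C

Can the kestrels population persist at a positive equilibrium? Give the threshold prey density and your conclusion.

The predator equation gives dC/dt > 0 only when R > 0.75/0.0054 = 139.
Without the predator, R → K = 280. Since 280 > 139, the predator can invade and persist.

Threshold R = 139; K > 139, so yes, the predator persists.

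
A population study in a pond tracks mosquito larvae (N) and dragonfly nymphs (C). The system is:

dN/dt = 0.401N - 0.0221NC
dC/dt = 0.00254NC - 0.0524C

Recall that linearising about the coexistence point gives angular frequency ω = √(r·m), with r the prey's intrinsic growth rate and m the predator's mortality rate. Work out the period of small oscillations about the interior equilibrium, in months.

Here r = 0.401 and m = 0.0524, so r·m = 0.021.
ω = √0.021 = 0.145 per month, hence T = 2π/ω ≈ 43.3 months.

T ≈ 43.3 months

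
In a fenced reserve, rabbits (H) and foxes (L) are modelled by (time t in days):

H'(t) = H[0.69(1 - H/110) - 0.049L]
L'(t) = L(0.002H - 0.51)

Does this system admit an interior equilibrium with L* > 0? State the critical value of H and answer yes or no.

Threshold H = 255; K < 255, so no, the predator goes extinct.

The predator equation gives dL/dt > 0 only when H > 0.51/0.002 = 255.
Without the predator, H → K = 110. Since 110 < 255, the predator cannot invade.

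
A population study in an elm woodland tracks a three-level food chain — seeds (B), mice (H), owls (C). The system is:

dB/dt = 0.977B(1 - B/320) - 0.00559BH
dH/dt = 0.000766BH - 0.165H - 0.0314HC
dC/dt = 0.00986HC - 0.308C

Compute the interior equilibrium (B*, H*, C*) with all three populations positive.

B* ≈ 263, H* ≈ 31.2, C* ≈ 1.16

From dC/dt = 0: 0.00986H* = 0.308, so H* = 31.2.
From dB/dt = 0: 0.977(1 - B*/320) = 0.00559·31.2, giving B* = 320·(1 - 0.179) = 263.
From dH/dt = 0: 0.000766·263 - 0.165 = 0.0314C*, so C* = 0.0363/0.0314 = 1.16.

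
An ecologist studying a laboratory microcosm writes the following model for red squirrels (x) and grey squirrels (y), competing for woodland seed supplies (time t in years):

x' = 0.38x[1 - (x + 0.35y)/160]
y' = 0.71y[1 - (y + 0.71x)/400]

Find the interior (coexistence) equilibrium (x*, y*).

x* ≈ 26.6, y* ≈ 381

Setting both brackets to zero gives the nullclines x + 0.35y = 160 and 0.71x + y = 400.
Substituting y = 400 - 0.71x into the first: x(1 - 0.35·0.71) = 160 - 0.35·400.
So x* = 20/0.752 = 26.6, and then y* = 400 - 0.71·26.6 = 381.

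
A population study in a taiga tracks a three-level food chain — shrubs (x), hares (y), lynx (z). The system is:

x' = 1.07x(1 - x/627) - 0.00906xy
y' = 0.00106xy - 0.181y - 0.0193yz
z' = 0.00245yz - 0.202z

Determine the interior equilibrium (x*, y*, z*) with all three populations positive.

From dz/dt = 0: 0.00245y* = 0.202, so y* = 82.4.
From dx/dt = 0: 1.07(1 - x*/627) = 0.00906·82.4, giving x* = 627·(1 - 0.698) = 189.
From dy/dt = 0: 0.00106·189 - 0.181 = 0.0193z*, so z* = 0.0196/0.0193 = 1.02.

x* ≈ 189, y* ≈ 82.4, z* ≈ 1.02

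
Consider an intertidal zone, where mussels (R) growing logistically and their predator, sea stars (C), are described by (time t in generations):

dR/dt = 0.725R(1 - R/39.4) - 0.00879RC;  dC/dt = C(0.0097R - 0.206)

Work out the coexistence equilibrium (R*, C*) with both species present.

R* ≈ 21.2, C* ≈ 38

From dC/dt = 0 with C > 0: 0.0097R* = 0.206, so R* = 21.2.
Substitute into dR/dt = 0: 0.725(1 - 21.2/39.4) = 0.00879C*.
The bracket is 0.461, giving C* = 0.334/0.00879 = 38.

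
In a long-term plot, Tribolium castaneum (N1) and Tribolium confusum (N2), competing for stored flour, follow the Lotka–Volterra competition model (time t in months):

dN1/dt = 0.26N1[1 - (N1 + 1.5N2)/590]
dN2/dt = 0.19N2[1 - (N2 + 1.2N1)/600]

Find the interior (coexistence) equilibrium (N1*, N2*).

Setting both brackets to zero gives the nullclines N1 + 1.5N2 = 590 and 1.2N1 + N2 = 600.
Substituting N2 = 600 - 1.2N1 into the first: N1(1 - 1.5·1.2) = 590 - 1.5·600.
So N1* = -310/-0.8 = 388, and then N2* = 600 - 1.2·388 = 135.

N1* ≈ 388, N2* ≈ 135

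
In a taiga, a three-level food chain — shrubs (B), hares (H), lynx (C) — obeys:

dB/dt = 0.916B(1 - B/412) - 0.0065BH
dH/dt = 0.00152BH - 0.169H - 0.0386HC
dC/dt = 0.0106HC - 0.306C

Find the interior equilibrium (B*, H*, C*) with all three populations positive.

B* ≈ 328, H* ≈ 28.9, C* ≈ 8.52

From dC/dt = 0: 0.0106H* = 0.306, so H* = 28.9.
From dB/dt = 0: 0.916(1 - B*/412) = 0.0065·28.9, giving B* = 412·(1 - 0.205) = 328.
From dH/dt = 0: 0.00152·328 - 0.169 = 0.0386C*, so C* = 0.329/0.0386 = 8.52.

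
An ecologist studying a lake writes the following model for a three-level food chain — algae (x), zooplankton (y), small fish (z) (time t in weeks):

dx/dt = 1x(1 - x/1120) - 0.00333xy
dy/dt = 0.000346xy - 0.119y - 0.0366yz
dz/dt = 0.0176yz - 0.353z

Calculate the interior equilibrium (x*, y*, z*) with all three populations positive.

From dz/dt = 0: 0.0176y* = 0.353, so y* = 20.1.
From dx/dt = 0: 1(1 - x*/1120) = 0.00333·20.1, giving x* = 1120·(1 - 0.0668) = 1050.
From dy/dt = 0: 0.000346·1050 - 0.119 = 0.0366z*, so z* = 0.243/0.0366 = 6.63.

x* ≈ 1050, y* ≈ 20.1, z* ≈ 6.63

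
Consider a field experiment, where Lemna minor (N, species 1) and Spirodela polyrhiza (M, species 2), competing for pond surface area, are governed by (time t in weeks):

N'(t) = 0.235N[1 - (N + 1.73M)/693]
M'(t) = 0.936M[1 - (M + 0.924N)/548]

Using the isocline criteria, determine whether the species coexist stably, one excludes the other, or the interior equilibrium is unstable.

unstable coexistence (outcome depends on initial conditions)

Compare the nullcline intercepts: K1/α12 = 693/1.73 = 401 < K2 = 548; K2/α21 = 548/0.924 = 593 < K1 = 693.
Since both are reversed, neither can invade when rare; the interior point is a saddle.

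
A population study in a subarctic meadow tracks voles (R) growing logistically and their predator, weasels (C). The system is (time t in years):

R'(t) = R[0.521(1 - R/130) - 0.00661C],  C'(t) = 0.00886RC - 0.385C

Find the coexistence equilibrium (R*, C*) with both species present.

R* ≈ 43.5, C* ≈ 52.5

From dC/dt = 0 with C > 0: 0.00886R* = 0.385, so R* = 43.5.
Substitute into dR/dt = 0: 0.521(1 - 43.5/130) = 0.00661C*.
The bracket is 0.666, giving C* = 0.347/0.00661 = 52.5.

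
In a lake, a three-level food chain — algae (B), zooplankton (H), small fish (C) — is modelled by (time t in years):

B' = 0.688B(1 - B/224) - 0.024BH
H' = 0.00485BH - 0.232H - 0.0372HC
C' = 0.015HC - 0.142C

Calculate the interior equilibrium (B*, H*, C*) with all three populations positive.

B* ≈ 150, H* ≈ 9.47, C* ≈ 13.3

From dC/dt = 0: 0.015H* = 0.142, so H* = 9.47.
From dB/dt = 0: 0.688(1 - B*/224) = 0.024·9.47, giving B* = 224·(1 - 0.33) = 150.
From dH/dt = 0: 0.00485·150 - 0.232 = 0.0372C*, so C* = 0.496/0.0372 = 13.3.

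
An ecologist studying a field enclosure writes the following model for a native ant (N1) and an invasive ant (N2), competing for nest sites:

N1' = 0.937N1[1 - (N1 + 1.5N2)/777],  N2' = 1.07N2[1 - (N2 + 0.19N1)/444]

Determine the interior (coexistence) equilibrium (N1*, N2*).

N1* ≈ 155, N2* ≈ 415

Setting both brackets to zero gives the nullclines N1 + 1.5N2 = 777 and 0.19N1 + N2 = 444.
Substituting N2 = 444 - 0.19N1 into the first: N1(1 - 1.5·0.19) = 777 - 1.5·444.
So N1* = 111/0.715 = 155, and then N2* = 444 - 0.19·155 = 415.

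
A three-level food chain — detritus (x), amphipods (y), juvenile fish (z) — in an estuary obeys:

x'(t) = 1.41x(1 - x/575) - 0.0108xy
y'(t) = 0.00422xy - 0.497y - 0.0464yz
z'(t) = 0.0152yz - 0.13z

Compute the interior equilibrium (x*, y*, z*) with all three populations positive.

From dz/dt = 0: 0.0152y* = 0.13, so y* = 8.55.
From dx/dt = 0: 1.41(1 - x*/575) = 0.0108·8.55, giving x* = 575·(1 - 0.0655) = 537.
From dy/dt = 0: 0.00422·537 - 0.497 = 0.0464z*, so z* = 1.77/0.0464 = 38.2.

x* ≈ 537, y* ≈ 8.55, z* ≈ 38.2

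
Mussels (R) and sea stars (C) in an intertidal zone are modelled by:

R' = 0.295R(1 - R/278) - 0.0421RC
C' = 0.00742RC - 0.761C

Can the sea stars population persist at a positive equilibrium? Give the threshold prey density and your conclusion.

The predator equation gives dC/dt > 0 only when R > 0.761/0.00742 = 103.
Without the predator, R → K = 278. Since 278 > 103, the predator can invade and persist.

Threshold R = 103; K > 103, so yes, the predator persists.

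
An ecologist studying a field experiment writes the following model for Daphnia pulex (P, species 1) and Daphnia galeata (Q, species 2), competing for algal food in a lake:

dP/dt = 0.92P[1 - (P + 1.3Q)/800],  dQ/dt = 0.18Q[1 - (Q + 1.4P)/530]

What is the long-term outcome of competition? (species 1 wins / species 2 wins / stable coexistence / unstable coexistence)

Compare the nullcline intercepts: K1/α12 = 800/1.3 = 615 > K2 = 530; K2/α21 = 530/1.4 = 379 < K1 = 800.
Since the inequalities point opposite ways, species 1 can invade but species 2 cannot.

species 1 excludes species 2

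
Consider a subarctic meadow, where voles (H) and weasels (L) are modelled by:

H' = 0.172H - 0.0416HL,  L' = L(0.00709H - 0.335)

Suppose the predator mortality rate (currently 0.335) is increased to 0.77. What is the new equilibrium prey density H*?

At the interior fixed point, setting dL/dt = 0 with L > 0 fixes H* = (predator death rate)/(HL coefficient) — independent of the other coefficients.
With the change, H* = 0.77/0.00709 = 109; it rises from 47.2.

H* ≈ 109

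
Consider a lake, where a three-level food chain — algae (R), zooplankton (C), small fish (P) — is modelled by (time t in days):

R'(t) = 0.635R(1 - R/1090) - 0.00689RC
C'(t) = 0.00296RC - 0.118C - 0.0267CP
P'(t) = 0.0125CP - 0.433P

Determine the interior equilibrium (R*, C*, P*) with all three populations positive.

From dP/dt = 0: 0.0125C* = 0.433, so C* = 34.6.
From dR/dt = 0: 0.635(1 - R*/1090) = 0.00689·34.6, giving R* = 1090·(1 - 0.376) = 680.
From dC/dt = 0: 0.00296·680 - 0.118 = 0.0267P*, so P* = 1.9/0.0267 = 71.

R* ≈ 680, C* ≈ 34.6, P* ≈ 71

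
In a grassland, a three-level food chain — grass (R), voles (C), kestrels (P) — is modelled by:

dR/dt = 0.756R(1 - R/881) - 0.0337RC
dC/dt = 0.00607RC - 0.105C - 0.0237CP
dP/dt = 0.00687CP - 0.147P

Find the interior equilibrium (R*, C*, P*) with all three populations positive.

R* ≈ 40.7, C* ≈ 21.4, P* ≈ 5.99

From dP/dt = 0: 0.00687C* = 0.147, so C* = 21.4.
From dR/dt = 0: 0.756(1 - R*/881) = 0.0337·21.4, giving R* = 881·(1 - 0.954) = 40.7.
From dC/dt = 0: 0.00607·40.7 - 0.105 = 0.0237P*, so P* = 0.142/0.0237 = 5.99.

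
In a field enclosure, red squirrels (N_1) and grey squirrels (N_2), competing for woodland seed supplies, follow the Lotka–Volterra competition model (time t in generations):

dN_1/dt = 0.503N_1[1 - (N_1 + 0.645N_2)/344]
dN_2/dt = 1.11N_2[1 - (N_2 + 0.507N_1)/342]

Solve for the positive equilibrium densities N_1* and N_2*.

Setting both brackets to zero gives the nullclines N_1 + 0.645N_2 = 344 and 0.507N_1 + N_2 = 342.
Substituting N_2 = 342 - 0.507N_1 into the first: N_1(1 - 0.645·0.507) = 344 - 0.645·342.
So N_1* = 123/0.673 = 183, and then N_2* = 342 - 0.507·183 = 249.

N_1* ≈ 183, N_2* ≈ 249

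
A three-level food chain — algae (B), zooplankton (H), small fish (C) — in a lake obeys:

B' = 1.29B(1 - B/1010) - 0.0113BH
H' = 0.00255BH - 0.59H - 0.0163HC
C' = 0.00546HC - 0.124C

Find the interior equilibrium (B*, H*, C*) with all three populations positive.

B* ≈ 809, H* ≈ 22.7, C* ≈ 90.4

From dC/dt = 0: 0.00546H* = 0.124, so H* = 22.7.
From dB/dt = 0: 1.29(1 - B*/1010) = 0.0113·22.7, giving B* = 1010·(1 - 0.199) = 809.
From dH/dt = 0: 0.00255·809 - 0.59 = 0.0163C*, so C* = 1.47/0.0163 = 90.4.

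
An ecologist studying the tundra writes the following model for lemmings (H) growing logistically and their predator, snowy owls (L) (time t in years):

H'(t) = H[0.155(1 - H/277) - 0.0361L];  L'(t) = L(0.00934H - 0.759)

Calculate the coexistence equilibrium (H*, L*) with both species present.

From dL/dt = 0 with L > 0: 0.00934H* = 0.759, so H* = 81.3.
Substitute into dH/dt = 0: 0.155(1 - 81.3/277) = 0.0361L*.
The bracket is 0.707, giving L* = 0.11/0.0361 = 3.03.

H* ≈ 81.3, L* ≈ 3.03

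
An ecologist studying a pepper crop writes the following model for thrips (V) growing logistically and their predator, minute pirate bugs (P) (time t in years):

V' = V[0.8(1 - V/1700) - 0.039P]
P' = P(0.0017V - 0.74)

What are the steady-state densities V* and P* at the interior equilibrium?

V* ≈ 435, P* ≈ 15.3

From dP/dt = 0 with P > 0: 0.0017V* = 0.74, so V* = 435.
Substitute into dV/dt = 0: 0.8(1 - 435/1700) = 0.039P*.
The bracket is 0.744, giving P* = 0.595/0.039 = 15.3.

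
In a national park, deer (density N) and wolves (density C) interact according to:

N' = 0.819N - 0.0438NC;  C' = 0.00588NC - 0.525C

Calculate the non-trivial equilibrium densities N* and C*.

N* ≈ 89.3, C* ≈ 18.7

Set dC/dt = 0 with C > 0: 0.00588N - 0.525 = 0, so N* = 0.525/0.00588 = 89.3.
Set dN/dt = 0 with N > 0: 0.819 - 0.0438C = 0, so C* = 0.819/0.0438 = 18.7.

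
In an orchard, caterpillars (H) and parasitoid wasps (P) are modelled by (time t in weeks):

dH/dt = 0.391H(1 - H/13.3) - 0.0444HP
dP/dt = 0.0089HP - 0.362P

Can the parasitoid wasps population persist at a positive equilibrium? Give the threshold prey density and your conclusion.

Threshold H = 40.7; K < 40.7, so no, the predator goes extinct.

The predator equation gives dP/dt > 0 only when H > 0.362/0.0089 = 40.7.
Without the predator, H → K = 13.3. Since 13.3 < 40.7, the predator cannot invade.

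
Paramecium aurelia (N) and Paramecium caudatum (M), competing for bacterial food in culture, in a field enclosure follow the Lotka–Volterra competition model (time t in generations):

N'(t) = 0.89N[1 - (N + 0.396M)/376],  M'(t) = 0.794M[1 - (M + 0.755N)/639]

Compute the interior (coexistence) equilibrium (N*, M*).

Setting both brackets to zero gives the nullclines N + 0.396M = 376 and 0.755N + M = 639.
Substituting M = 639 - 0.755N into the first: N(1 - 0.396·0.755) = 376 - 0.396·639.
So N* = 123/0.701 = 175, and then M* = 639 - 0.755·175 = 507.

N* ≈ 175, M* ≈ 507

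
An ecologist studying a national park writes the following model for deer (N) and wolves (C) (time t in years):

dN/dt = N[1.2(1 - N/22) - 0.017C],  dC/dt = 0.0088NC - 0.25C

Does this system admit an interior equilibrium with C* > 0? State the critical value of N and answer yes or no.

Threshold N = 28.4; K < 28.4, so no, the predator goes extinct.

The predator equation gives dC/dt > 0 only when N > 0.25/0.0088 = 28.4.
Without the predator, N → K = 22. Since 22 < 28.4, the predator cannot invade.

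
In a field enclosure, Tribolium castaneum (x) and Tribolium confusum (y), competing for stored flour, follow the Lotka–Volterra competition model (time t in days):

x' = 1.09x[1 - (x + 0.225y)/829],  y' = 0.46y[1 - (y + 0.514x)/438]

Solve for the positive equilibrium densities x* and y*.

x* ≈ 826, y* ≈ 13.4

Setting both brackets to zero gives the nullclines x + 0.225y = 829 and 0.514x + y = 438.
Substituting y = 438 - 0.514x into the first: x(1 - 0.225·0.514) = 829 - 0.225·438.
So x* = 730/0.884 = 826, and then y* = 438 - 0.514·826 = 13.4.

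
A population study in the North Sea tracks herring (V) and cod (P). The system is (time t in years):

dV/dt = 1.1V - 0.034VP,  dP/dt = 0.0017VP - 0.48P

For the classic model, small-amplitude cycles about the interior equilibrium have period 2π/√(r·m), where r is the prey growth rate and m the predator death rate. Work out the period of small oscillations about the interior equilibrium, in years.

T ≈ 8.65 years

Here r = 1.1 and m = 0.48, so r·m = 0.528.
ω = √0.528 = 0.727 per year, hence T = 2π/ω ≈ 8.65 years.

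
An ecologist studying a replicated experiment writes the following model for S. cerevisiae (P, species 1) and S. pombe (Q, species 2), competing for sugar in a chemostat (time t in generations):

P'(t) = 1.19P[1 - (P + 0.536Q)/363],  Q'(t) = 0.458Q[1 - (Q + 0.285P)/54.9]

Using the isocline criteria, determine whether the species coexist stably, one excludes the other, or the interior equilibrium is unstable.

species 1 excludes species 2

Compare the nullcline intercepts: K1/α12 = 363/0.536 = 677 > K2 = 54.9; K2/α21 = 54.9/0.285 = 193 < K1 = 363.
Since the inequalities point opposite ways, species 1 can invade but species 2 cannot.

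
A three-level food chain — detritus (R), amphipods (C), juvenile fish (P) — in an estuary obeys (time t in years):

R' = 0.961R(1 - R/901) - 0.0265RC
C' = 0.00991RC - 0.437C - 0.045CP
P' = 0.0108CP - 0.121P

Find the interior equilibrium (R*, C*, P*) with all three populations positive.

From dP/dt = 0: 0.0108C* = 0.121, so C* = 11.2.
From dR/dt = 0: 0.961(1 - R*/901) = 0.0265·11.2, giving R* = 901·(1 - 0.309) = 623.
From dC/dt = 0: 0.00991·623 - 0.437 = 0.045P*, so P* = 5.73/0.045 = 127.

R* ≈ 623, C* ≈ 11.2, P* ≈ 127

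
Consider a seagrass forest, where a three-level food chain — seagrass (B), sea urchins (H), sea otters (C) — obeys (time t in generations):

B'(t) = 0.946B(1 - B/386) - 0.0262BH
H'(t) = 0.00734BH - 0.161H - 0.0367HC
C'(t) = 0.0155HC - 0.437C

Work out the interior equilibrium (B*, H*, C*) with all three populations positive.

B* ≈ 84.6, H* ≈ 28.2, C* ≈ 12.5

From dC/dt = 0: 0.0155H* = 0.437, so H* = 28.2.
From dB/dt = 0: 0.946(1 - B*/386) = 0.0262·28.2, giving B* = 386·(1 - 0.781) = 84.6.
From dH/dt = 0: 0.00734·84.6 - 0.161 = 0.0367C*, so C* = 0.46/0.0367 = 12.5.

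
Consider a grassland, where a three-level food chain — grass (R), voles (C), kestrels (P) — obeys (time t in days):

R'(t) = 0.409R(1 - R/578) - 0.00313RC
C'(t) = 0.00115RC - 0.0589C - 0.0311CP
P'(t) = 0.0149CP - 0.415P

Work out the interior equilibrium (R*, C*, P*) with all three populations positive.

From dP/dt = 0: 0.0149C* = 0.415, so C* = 27.9.
From dR/dt = 0: 0.409(1 - R*/578) = 0.00313·27.9, giving R* = 578·(1 - 0.213) = 455.
From dC/dt = 0: 0.00115·455 - 0.0589 = 0.0311P*, so P* = 0.464/0.0311 = 14.9.

R* ≈ 455, C* ≈ 27.9, P* ≈ 14.9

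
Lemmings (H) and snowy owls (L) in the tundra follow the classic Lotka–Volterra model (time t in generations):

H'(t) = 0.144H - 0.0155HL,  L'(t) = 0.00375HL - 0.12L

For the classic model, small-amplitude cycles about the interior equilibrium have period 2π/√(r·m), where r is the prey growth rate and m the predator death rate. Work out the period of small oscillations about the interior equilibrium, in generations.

Here r = 0.144 and m = 0.12, so r·m = 0.0173.
ω = √0.0173 = 0.131 per generation, hence T = 2π/ω ≈ 47.8 generations.

T ≈ 47.8 generations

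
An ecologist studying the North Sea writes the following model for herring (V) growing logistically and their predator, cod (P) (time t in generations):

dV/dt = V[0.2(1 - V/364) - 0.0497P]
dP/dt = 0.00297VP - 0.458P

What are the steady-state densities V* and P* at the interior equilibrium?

V* ≈ 154, P* ≈ 2.32

From dP/dt = 0 with P > 0: 0.00297V* = 0.458, so V* = 154.
Substitute into dV/dt = 0: 0.2(1 - 154/364) = 0.0497P*.
The bracket is 0.576, giving P* = 0.115/0.0497 = 2.32.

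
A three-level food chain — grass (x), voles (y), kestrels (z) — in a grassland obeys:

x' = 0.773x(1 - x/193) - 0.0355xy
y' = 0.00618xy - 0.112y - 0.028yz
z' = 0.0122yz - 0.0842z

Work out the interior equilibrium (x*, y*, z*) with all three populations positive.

x* ≈ 132, y* ≈ 6.9, z* ≈ 25.1

From dz/dt = 0: 0.0122y* = 0.0842, so y* = 6.9.
From dx/dt = 0: 0.773(1 - x*/193) = 0.0355·6.9, giving x* = 193·(1 - 0.317) = 132.
From dy/dt = 0: 0.00618·132 - 0.112 = 0.028z*, so z* = 0.703/0.028 = 25.1.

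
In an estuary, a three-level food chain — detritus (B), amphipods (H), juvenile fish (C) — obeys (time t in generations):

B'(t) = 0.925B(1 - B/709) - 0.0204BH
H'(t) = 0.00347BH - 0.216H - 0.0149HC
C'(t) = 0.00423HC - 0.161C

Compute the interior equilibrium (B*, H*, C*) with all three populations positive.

From dC/dt = 0: 0.00423H* = 0.161, so H* = 38.1.
From dB/dt = 0: 0.925(1 - B*/709) = 0.0204·38.1, giving B* = 709·(1 - 0.839) = 114.
From dH/dt = 0: 0.00347·114 - 0.216 = 0.0149C*, so C* = 0.179/0.0149 = 12.

B* ≈ 114, H* ≈ 38.1, C* ≈ 12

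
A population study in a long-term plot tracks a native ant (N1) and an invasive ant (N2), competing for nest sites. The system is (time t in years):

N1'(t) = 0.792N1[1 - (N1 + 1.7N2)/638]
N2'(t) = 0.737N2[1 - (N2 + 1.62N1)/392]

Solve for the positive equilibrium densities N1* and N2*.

Setting both brackets to zero gives the nullclines N1 + 1.7N2 = 638 and 1.62N1 + N2 = 392.
Substituting N2 = 392 - 1.62N1 into the first: N1(1 - 1.7·1.62) = 638 - 1.7·392.
So N1* = -28.4/-1.75 = 16.2, and then N2* = 392 - 1.62·16.2 = 366.

N1* ≈ 16.2, N2* ≈ 366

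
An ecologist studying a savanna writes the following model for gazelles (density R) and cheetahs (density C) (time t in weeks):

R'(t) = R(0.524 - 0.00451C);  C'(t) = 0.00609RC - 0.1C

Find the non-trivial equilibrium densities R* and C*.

Set dC/dt = 0 with C > 0: 0.00609R - 0.1 = 0, so R* = 0.1/0.00609 = 16.4.
Set dR/dt = 0 with R > 0: 0.524 - 0.00451C = 0, so C* = 0.524/0.00451 = 116.

R* ≈ 16.4, C* ≈ 116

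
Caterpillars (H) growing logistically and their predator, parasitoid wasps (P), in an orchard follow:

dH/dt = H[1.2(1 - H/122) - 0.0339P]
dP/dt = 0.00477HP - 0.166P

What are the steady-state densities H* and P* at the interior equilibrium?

From dP/dt = 0 with P > 0: 0.00477H* = 0.166, so H* = 34.8.
Substitute into dH/dt = 0: 1.2(1 - 34.8/122) = 0.0339P*.
The bracket is 0.715, giving P* = 0.858/0.0339 = 25.3.

H* ≈ 34.8, P* ≈ 25.3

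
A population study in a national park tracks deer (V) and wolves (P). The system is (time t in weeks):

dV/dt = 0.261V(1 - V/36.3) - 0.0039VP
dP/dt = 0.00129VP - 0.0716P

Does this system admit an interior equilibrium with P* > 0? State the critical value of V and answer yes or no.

Threshold V = 55.5; K < 55.5, so no, the predator goes extinct.

The predator equation gives dP/dt > 0 only when V > 0.0716/0.00129 = 55.5.
Without the predator, V → K = 36.3. Since 36.3 < 55.5, the predator cannot invade.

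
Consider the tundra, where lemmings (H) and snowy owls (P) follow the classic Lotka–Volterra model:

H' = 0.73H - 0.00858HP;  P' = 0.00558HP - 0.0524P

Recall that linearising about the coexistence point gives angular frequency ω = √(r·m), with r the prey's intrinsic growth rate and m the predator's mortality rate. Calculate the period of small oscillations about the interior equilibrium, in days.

T ≈ 32.1 days

Here r = 0.73 and m = 0.0524, so r·m = 0.0383.
ω = √0.0383 = 0.196 per day, hence T = 2π/ω ≈ 32.1 days.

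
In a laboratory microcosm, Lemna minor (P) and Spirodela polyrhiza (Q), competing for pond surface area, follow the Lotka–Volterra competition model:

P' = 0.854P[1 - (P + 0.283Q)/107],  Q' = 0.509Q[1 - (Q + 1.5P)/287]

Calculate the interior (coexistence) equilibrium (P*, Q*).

P* ≈ 44.8, Q* ≈ 220

Setting both brackets to zero gives the nullclines P + 0.283Q = 107 and 1.5P + Q = 287.
Substituting Q = 287 - 1.5P into the first: P(1 - 0.283·1.5) = 107 - 0.283·287.
So P* = 25.8/0.576 = 44.8, and then Q* = 287 - 1.5·44.8 = 220.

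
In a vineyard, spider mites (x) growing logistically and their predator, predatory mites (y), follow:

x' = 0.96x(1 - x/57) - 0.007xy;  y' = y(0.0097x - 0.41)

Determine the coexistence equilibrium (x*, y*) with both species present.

From dy/dt = 0 with y > 0: 0.0097x* = 0.41, so x* = 42.3.
Substitute into dx/dt = 0: 0.96(1 - 42.3/57) = 0.007y*.
The bracket is 0.258, giving y* = 0.248/0.007 = 35.4.

x* ≈ 42.3, y* ≈ 35.4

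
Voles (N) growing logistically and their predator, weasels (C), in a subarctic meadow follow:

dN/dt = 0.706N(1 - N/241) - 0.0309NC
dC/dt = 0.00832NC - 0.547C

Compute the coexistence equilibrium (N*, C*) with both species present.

From dC/dt = 0 with C > 0: 0.00832N* = 0.547, so N* = 65.7.
Substitute into dN/dt = 0: 0.706(1 - 65.7/241) = 0.0309C*.
The bracket is 0.727, giving C* = 0.513/0.0309 = 16.6.

N* ≈ 65.7, C* ≈ 16.6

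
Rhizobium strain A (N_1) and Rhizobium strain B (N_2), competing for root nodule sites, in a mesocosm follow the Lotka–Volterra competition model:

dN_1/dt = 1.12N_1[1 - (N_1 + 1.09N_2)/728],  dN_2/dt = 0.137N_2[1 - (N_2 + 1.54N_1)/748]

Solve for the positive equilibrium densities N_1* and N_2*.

Setting both brackets to zero gives the nullclines N_1 + 1.09N_2 = 728 and 1.54N_1 + N_2 = 748.
Substituting N_2 = 748 - 1.54N_1 into the first: N_1(1 - 1.09·1.54) = 728 - 1.09·748.
So N_1* = -87.3/-0.679 = 129, and then N_2* = 748 - 1.54·129 = 550.

N_1* ≈ 129, N_2* ≈ 550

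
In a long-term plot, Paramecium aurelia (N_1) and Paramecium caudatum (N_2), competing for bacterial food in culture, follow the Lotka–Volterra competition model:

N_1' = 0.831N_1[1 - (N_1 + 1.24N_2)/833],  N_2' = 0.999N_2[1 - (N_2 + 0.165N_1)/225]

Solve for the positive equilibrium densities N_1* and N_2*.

Setting both brackets to zero gives the nullclines N_1 + 1.24N_2 = 833 and 0.165N_1 + N_2 = 225.
Substituting N_2 = 225 - 0.165N_1 into the first: N_1(1 - 1.24·0.165) = 833 - 1.24·225.
So N_1* = 554/0.795 = 697, and then N_2* = 225 - 0.165·697 = 110.

N_1* ≈ 697, N_2* ≈ 110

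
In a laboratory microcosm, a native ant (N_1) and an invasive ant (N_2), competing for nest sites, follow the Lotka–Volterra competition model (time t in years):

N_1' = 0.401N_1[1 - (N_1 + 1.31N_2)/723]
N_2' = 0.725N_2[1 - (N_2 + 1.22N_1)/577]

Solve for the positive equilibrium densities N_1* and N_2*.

N_1* ≈ 54.9, N_2* ≈ 510

Setting both brackets to zero gives the nullclines N_1 + 1.31N_2 = 723 and 1.22N_1 + N_2 = 577.
Substituting N_2 = 577 - 1.22N_1 into the first: N_1(1 - 1.31·1.22) = 723 - 1.31·577.
So N_1* = -32.9/-0.598 = 54.9, and then N_2* = 577 - 1.22·54.9 = 510.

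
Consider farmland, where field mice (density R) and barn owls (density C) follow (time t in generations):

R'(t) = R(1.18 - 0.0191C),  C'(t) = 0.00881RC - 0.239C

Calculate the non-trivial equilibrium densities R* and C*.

R* ≈ 27.1, C* ≈ 61.8

Set dC/dt = 0 with C > 0: 0.00881R - 0.239 = 0, so R* = 0.239/0.00881 = 27.1.
Set dR/dt = 0 with R > 0: 1.18 - 0.0191C = 0, so C* = 1.18/0.0191 = 61.8.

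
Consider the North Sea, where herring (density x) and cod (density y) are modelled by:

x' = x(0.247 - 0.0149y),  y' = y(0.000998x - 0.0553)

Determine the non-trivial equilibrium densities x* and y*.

x* ≈ 55.4, y* ≈ 16.6

Set dy/dt = 0 with y > 0: 0.000998x - 0.0553 = 0, so x* = 0.0553/0.000998 = 55.4.
Set dx/dt = 0 with x > 0: 0.247 - 0.0149y = 0, so y* = 0.247/0.0149 = 16.6.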